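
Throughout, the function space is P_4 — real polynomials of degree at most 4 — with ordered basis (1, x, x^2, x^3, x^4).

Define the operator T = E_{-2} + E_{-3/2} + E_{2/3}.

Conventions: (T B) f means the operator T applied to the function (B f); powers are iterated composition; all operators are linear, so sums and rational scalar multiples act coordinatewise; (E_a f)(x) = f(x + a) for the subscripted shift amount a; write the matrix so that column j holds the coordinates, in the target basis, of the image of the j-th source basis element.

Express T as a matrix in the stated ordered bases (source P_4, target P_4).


the matrix is [[3, -17/6, 241/36, -2393/216, 27553/1296]; [0, 3, -17/3, 241/12, -2393/54]; [0, 0, 3, -17/2, 241/6]; [0, 0, 0, 3, -34/3]; [0, 0, 0, 0, 3]] (rows listed top to bottom)

image of 1: 3
image of x: 3x - 17/6
image of x^2: 3x^2 - (17/3)x + 241/36
image of x^3: 3x^3 - (17/2)x^2 + (241/12)x - 2393/216
image of x^4: 3x^4 - (34/3)x^3 + (241/6)x^2 - (2393/54)x + 27553/1296
each image's coordinates form column j of the matrix


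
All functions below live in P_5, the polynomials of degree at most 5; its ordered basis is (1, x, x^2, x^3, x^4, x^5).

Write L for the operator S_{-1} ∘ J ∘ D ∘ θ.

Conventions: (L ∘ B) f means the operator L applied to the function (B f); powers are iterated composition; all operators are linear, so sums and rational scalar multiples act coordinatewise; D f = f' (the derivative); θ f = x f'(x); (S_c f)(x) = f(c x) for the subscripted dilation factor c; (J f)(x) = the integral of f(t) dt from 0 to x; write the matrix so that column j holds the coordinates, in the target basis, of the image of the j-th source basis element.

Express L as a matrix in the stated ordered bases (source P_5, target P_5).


image of 1: 0
image of x: -x
image of x^2: 2x^2
image of x^3: -3x^3
image of x^4: 4x^4
image of x^5: -5x^5
each image's coordinates form column j of the matrix

the matrix is [[0, 0, 0, 0, 0, 0]; [0, -1, 0, 0, 0, 0]; [0, 0, 2, 0, 0, 0]; [0, 0, 0, -3, 0, 0]; [0, 0, 0, 0, 4, 0]; [0, 0, 0, 0, 0, -5]] (rows listed top to bottom)


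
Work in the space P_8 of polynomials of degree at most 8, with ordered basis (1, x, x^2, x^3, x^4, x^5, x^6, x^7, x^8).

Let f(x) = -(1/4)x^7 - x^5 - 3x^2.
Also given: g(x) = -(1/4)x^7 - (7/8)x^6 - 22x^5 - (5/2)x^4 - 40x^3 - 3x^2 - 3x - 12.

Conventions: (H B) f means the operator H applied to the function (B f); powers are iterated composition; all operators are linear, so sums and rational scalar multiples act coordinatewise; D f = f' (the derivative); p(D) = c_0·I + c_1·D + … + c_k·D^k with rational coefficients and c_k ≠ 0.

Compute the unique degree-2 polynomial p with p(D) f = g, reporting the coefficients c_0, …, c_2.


D^0 f = -(1/4)x^7 - x^5 - 3x^2
D^1 f = -(7/4)x^6 - 5x^4 - 6x
D^2 f = -(21/2)x^5 - 20x^3 - 6
matching coefficients of g against c_0 f + c_1 Df + … from the top degree down determines the c_i
solution: c_0 = 1, c_1 = 1/2, c_2 = 2

c_0 = 1, c_1 = 1/2, c_2 = 2


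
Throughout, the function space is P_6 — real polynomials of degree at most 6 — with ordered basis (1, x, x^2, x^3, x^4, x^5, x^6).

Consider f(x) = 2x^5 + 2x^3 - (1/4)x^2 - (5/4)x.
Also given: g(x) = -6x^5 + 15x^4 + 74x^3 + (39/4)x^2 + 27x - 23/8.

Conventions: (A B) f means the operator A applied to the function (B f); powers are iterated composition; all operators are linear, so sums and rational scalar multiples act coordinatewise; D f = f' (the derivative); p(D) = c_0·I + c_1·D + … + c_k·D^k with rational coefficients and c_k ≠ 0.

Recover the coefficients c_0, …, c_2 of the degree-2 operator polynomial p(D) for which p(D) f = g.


c_0 = -3, c_1 = 3/2, c_2 = 2

D^0 f = 2x^5 + 2x^3 - (1/4)x^2 - (5/4)x
D^1 f = 10x^4 + 6x^2 - (1/2)x - 5/4
D^2 f = 40x^3 + 12x - 1/2
matching coefficients of g against c_0 f + c_1 Df + … from the top degree down determines the c_i
solution: c_0 = -3, c_1 = 3/2, c_2 = 2


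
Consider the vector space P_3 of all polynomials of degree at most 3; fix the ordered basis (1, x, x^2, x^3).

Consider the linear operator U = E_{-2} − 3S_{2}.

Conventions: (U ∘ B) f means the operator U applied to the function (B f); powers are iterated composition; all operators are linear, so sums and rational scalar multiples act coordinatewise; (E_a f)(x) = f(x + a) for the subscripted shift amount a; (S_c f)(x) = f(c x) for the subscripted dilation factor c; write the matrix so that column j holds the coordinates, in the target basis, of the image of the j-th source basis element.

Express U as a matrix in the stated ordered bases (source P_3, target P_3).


image of 1: -2
image of x: -5x - 2
image of x^2: -11x^2 - 4x + 4
image of x^3: -23x^3 - 6x^2 + 12x - 8
each image's coordinates form column j of the matrix

the matrix is [[-2, -2, 4, -8]; [0, -5, -4, 12]; [0, 0, -11, -6]; [0, 0, 0, -23]] (rows listed top to bottom)


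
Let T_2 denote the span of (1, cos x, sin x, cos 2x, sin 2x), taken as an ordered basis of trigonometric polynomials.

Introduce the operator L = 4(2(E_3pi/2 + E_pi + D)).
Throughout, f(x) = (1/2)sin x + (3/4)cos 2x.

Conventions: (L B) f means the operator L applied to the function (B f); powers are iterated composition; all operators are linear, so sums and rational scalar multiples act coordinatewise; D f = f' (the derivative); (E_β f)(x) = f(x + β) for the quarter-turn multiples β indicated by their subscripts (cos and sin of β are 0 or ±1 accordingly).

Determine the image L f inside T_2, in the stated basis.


g(x) = -4sin x - 12sin 2x

E_3pi/2 f = -(1/2)cos x - (3/4)cos 2x
E_pi f = -(1/2)sin x + (3/4)cos 2x
D f = (1/2)cos x - (3/2)sin 2x
(E_3pi/2 + E_pi + D) f = -(1/2)sin x - (3/2)sin 2x
(2(E_3pi/2 + E_pi + D)) f = -sin x - 3sin 2x
(4(2(E_3pi/2 + E_pi + D))) f = -4sin x - 12sin 2x


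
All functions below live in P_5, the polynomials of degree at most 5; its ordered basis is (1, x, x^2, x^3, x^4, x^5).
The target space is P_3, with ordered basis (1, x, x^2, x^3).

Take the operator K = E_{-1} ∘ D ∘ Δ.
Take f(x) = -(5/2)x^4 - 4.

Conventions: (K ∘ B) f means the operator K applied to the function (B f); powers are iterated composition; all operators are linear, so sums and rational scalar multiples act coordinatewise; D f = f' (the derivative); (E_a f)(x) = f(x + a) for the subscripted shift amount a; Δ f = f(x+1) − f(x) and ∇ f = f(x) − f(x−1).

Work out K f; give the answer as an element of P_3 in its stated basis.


Δ f = -10x^3 - 15x^2 - 10x - 5/2
D Δ f = -30x^2 - 30x - 10
E_{-1} (D ∘ Δ) f = -30x^2 + 30x - 10

g(x) = -30x^2 + 30x - 10


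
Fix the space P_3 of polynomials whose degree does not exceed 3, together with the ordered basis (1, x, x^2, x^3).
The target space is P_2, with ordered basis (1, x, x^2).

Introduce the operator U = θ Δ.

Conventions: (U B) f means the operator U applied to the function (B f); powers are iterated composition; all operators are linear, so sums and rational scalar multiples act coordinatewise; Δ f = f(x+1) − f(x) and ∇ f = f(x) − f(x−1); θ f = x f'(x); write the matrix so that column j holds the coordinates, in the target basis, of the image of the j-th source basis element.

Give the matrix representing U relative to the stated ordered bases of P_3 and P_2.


image of 1: 0
image of x: 0
image of x^2: 2x
image of x^3: 6x^2 + 3x
each image's coordinates form column j of the matrix

the matrix is [[0, 0, 0, 0]; [0, 0, 2, 3]; [0, 0, 0, 6]] (rows listed top to bottom)


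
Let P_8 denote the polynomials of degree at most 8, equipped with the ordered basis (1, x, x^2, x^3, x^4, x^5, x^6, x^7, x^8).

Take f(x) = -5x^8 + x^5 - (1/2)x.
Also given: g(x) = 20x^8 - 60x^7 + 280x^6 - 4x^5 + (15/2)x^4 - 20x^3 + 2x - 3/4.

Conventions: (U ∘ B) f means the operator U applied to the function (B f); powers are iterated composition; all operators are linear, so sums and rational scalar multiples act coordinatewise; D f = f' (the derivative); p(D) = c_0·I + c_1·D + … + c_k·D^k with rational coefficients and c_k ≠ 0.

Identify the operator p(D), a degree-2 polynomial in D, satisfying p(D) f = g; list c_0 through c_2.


D^0 f = -5x^8 + x^5 - (1/2)x
D^1 f = -40x^7 + 5x^4 - 1/2
D^2 f = -280x^6 + 20x^3
matching coefficients of g against c_0 f + c_1 Df + … from the top degree down determines the c_i
solution: c_0 = -4, c_1 = 3/2, c_2 = -1

p(D) = -4·I + (3/2)·D − D^2, i.e. c_0 = -4, c_1 = 3/2, c_2 = -1


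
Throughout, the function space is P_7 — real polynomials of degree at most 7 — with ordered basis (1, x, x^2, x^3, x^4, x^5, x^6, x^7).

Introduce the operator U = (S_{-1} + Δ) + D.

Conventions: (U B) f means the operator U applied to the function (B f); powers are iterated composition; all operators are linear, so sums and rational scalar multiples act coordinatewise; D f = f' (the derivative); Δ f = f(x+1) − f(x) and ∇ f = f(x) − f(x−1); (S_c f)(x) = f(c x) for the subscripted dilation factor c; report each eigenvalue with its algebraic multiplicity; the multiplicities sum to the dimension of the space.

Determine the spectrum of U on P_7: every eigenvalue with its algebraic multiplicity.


image of 1: 1
image of x: -x + 2
image of x^2: x^2 + 4x + 1
image of x^3: -x^3 + 6x^2 + 3x + 1
image of x^4: x^4 + 8x^3 + 6x^2 + 4x + 1
image of x^5: -x^5 + 10x^4 + 10x^3 + 10x^2 + 5x + 1
image of x^6: x^6 + 12x^5 + 15x^4 + 20x^3 + 15x^2 + 6x + 1
image of x^7: -x^7 + 14x^6 + 21x^5 + 35x^4 + 35x^3 + 21x^2 + 7x + 1
the matrix is upper triangular; its diagonal is (1, -1, 1, -1, 1, -1, 1, -1)
for a triangular matrix the eigenvalues are the diagonal entries, with algebraic multiplicity their repetition count

λ = -1 (multiplicity 4), λ = 1 (multiplicity 4)


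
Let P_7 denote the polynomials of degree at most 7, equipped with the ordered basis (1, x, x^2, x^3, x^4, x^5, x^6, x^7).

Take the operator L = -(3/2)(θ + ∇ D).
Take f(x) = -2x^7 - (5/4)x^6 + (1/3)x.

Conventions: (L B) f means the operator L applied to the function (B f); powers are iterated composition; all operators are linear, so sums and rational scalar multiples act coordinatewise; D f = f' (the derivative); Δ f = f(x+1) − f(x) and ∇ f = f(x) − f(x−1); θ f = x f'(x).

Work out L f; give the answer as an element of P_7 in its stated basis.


θ f = -14x^7 - (15/2)x^6 + (1/3)x
D f = -14x^6 - (15/2)x^5 + 1/3
∇ D f = -84x^5 + (345/2)x^4 - 205x^3 + 135x^2 - (93/2)x + 13/2
(θ + ∇ D) f = -14x^7 - (15/2)x^6 - 84x^5 + (345/2)x^4 - 205x^3 + 135x^2 - (277/6)x + 13/2
(-(3/2)(θ + ∇ D)) f = 21x^7 + (45/4)x^6 + 126x^5 - (1035/4)x^4 + (615/2)x^3 - (405/2)x^2 + (277/4)x - 39/4

the image equals g(x) = 21x^7 + (45/4)x^6 + 126x^5 - (1035/4)x^4 + (615/2)x^3 - (405/2)x^2 + (277/4)x - 39/4


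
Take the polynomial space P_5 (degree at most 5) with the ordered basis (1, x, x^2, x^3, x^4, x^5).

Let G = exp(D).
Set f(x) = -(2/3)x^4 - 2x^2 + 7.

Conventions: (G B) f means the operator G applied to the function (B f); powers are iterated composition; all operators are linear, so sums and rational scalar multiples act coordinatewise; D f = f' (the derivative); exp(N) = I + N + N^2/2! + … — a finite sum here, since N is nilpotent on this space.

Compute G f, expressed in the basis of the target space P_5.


order-1 term: -(8/3)x^3 - 4x
order-2 term: -4x^2 - 2
order-3 term: -(8/3)x
order-4 term: -2/3
the series for exp(D) f terminates at order 4
exp(D) f = -(2/3)x^4 - (8/3)x^3 - 6x^2 - (20/3)x + 13/3

the result is g(x) = -(2/3)x^4 - (8/3)x^3 - 6x^2 - (20/3)x + 13/3


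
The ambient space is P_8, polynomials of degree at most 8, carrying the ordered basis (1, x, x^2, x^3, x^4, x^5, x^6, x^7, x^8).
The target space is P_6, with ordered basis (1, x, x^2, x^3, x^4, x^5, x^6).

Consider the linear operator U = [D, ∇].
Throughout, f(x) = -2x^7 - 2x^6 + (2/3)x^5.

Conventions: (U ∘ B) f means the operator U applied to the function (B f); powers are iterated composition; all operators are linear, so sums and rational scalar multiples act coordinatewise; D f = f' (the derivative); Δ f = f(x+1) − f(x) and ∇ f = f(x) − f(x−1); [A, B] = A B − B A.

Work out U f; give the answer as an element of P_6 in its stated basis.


∇ f = -14x^6 + 30x^5 - (110/3)x^4 + (70/3)x^3 - (16/3)x^2 - (4/3)x + 2/3
D ∇ f = -84x^5 + 150x^4 - (440/3)x^3 + 70x^2 - (32/3)x - 4/3
D f = -14x^6 - 12x^5 + (10/3)x^4
∇ D f = -84x^5 + 150x^4 - (440/3)x^3 + 70x^2 - (32/3)x - 4/3
[D, ∇] f = 0

the result is g(x) = 0


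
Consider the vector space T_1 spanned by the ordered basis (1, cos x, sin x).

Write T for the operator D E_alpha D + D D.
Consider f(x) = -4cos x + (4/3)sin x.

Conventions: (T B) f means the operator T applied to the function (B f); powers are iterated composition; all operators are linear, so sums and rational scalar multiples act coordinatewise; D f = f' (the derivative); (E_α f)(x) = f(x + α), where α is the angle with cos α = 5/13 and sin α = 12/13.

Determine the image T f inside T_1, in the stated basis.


D f = (4/3)cos x + 4sin x
E_alpha D f = (164/39)cos x + (4/13)sin x
D E_alpha D f = (4/13)cos x - (164/39)sin x
D f = (4/3)cos x + 4sin x
D D f = 4cos x - (4/3)sin x
(D E_alpha D + D D) f = (56/13)cos x - (72/13)sin x

the image equals g(x) = (56/13)cos x - (72/13)sin x


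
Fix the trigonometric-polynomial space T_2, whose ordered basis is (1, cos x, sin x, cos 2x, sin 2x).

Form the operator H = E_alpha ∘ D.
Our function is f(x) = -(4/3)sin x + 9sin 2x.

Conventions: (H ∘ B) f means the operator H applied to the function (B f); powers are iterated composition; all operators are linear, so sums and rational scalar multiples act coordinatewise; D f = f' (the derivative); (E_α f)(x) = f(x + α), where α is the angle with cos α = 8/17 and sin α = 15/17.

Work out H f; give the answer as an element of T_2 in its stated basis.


g(x) = -(32/51)cos x + (20/17)sin x - (2898/289)cos 2x - (4320/289)sin 2x

D f = -(4/3)cos x + 18cos 2x
E_alpha D f = -(32/51)cos x + (20/17)sin x - (2898/289)cos 2x - (4320/289)sin 2x


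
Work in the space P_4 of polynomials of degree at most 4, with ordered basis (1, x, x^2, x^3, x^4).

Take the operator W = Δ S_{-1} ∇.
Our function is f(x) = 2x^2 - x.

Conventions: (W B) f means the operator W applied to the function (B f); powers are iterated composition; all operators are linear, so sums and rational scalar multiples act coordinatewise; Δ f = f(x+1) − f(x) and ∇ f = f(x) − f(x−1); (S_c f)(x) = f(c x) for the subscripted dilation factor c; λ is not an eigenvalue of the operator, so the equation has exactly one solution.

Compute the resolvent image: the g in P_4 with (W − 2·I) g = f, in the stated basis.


write g with unknown coordinates in the stated basis and equate coefficients in (W − 2·I) g = f
solving from the highest basis element down gives g = -x^2 + (1/2)x + 1
check: W g = 2
so W g − 2·g = 2x^2 - x = f ✓

g(x) = -x^2 + (1/2)x + 1


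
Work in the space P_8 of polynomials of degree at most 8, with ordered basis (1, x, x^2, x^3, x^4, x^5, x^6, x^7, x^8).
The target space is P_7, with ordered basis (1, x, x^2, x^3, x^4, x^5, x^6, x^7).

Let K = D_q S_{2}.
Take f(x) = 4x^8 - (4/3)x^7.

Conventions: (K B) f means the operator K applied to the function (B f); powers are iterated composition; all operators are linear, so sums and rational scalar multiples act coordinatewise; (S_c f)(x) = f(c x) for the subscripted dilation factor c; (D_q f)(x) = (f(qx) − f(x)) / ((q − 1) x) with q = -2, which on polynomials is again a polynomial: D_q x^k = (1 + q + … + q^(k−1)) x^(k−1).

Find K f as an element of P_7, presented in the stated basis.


S_{2} f = 1024x^8 - (512/3)x^7
D_q S_{2} f = -87040x^7 - (22016/3)x^6

the image equals g(x) = -87040x^7 - (22016/3)x^6


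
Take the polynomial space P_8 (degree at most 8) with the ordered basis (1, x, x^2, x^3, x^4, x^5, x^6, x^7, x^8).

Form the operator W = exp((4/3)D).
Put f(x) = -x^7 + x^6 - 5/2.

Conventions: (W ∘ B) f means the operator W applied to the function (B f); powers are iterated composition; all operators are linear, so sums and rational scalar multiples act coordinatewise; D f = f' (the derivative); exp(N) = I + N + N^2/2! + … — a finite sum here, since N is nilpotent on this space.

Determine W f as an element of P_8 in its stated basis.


order-1 term: -(28/3)x^6 + 8x^5
order-2 term: -(112/3)x^5 + (80/3)x^4
order-3 term: -(2240/27)x^4 + (1280/27)x^3
order-4 term: -(8960/81)x^3 + (1280/27)x^2
order-5 term: -(7168/81)x^2 + (2048/81)x
order-6 term: -(28672/729)x + 4096/729
order-7 term: -16384/2187
the series for exp((4/3)D) f terminates at order 7
exp((4/3)D) f = -x^7 - (25/3)x^6 - (88/3)x^5 - (1520/27)x^4 - (5120/81)x^3 - (3328/81)x^2 - (10240/729)x - 19127/4374

the image equals g(x) = -x^7 - (25/3)x^6 - (88/3)x^5 - (1520/27)x^4 - (5120/81)x^3 - (3328/81)x^2 - (10240/729)x - 19127/4374


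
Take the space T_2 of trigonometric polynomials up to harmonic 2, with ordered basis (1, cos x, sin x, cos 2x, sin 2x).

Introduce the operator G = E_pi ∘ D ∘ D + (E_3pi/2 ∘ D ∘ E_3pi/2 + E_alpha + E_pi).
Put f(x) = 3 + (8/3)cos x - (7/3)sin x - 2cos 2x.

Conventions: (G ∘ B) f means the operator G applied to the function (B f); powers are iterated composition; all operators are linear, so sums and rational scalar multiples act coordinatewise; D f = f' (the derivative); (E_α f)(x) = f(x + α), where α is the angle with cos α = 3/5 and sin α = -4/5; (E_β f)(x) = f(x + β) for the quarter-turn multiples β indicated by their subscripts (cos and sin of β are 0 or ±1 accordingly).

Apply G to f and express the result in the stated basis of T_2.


the result is g(x) = 6 + (29/5)cos x + (17/5)sin x + (164/25)cos 2x + (52/25)sin 2x

D f = -(7/3)cos x - (8/3)sin x + 4sin 2x
D D f = -(8/3)cos x + (7/3)sin x + 8cos 2x
E_pi D D f = (8/3)cos x - (7/3)sin x + 8cos 2x
E_3pi/2 f = 3 + (7/3)cos x + (8/3)sin x + 2cos 2x
D E_3pi/2 f = (8/3)cos x - (7/3)sin x - 4sin 2x
E_3pi/2 D E_3pi/2 f = (7/3)cos x + (8/3)sin x + 4sin 2x
E_alpha f = 3 + (52/15)cos x + (11/15)sin x + (14/25)cos 2x - (48/25)sin 2x
E_pi f = 3 - (8/3)cos x + (7/3)sin x - 2cos 2x
(E_3pi/2 ∘ D ∘ E_3pi/2 + E_alpha + E_pi) f = 6 + (47/15)cos x + (86/15)sin x - (36/25)cos 2x + (52/25)sin 2x
(E_pi ∘ D ∘ D + (E_3pi/2 ∘ D ∘ E_3pi/2 + E_alpha + E_pi)) f = 6 + (29/5)cos x + (17/5)sin x + (164/25)cos 2x + (52/25)sin 2x


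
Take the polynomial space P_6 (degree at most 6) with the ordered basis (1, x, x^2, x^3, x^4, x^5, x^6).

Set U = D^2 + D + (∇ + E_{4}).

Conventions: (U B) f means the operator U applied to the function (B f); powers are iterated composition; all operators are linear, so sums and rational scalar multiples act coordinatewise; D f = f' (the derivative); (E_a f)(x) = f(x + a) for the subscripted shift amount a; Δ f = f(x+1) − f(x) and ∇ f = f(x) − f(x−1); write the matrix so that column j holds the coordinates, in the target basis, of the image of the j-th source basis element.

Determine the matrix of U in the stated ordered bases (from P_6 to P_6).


image of 1: 1
image of x: x + 6
image of x^2: x^2 + 12x + 17
image of x^3: x^3 + 18x^2 + 51x + 65
image of x^4: x^4 + 24x^3 + 102x^2 + 260x + 255
image of x^5: x^5 + 30x^4 + 170x^3 + 650x^2 + 1275x + 1025
image of x^6: x^6 + 36x^5 + 255x^4 + 1300x^3 + 3825x^2 + 6150x + 4095
each image's coordinates form column j of the matrix

the matrix is [[1, 6, 17, 65, 255, 1025, 4095]; [0, 1, 12, 51, 260, 1275, 6150]; [0, 0, 1, 18, 102, 650, 3825]; [0, 0, 0, 1, 24, 170, 1300]; [0, 0, 0, 0, 1, 30, 255]; [0, 0, 0, 0, 0, 1, 36]; [0, 0, 0, 0, 0, 0, 1]] (rows listed top to bottom)


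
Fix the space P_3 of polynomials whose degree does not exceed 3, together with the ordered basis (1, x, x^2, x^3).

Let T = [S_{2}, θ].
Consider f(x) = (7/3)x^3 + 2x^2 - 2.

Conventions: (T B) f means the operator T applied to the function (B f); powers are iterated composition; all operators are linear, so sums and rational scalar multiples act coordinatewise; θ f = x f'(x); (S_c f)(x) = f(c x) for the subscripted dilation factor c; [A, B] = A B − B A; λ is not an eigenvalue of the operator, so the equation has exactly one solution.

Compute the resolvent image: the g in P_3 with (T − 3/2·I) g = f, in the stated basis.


the result is g(x) = -(14/9)x^3 - (4/3)x^2 + 4/3

write g with unknown coordinates in the stated basis and equate coefficients in (T − 3/2·I) g = f
solving from the highest basis element down gives g = -(14/9)x^3 - (4/3)x^2 + 4/3
check: T g = 0
so T g − 3/2·g = (7/3)x^3 + 2x^2 - 2 = f ✓


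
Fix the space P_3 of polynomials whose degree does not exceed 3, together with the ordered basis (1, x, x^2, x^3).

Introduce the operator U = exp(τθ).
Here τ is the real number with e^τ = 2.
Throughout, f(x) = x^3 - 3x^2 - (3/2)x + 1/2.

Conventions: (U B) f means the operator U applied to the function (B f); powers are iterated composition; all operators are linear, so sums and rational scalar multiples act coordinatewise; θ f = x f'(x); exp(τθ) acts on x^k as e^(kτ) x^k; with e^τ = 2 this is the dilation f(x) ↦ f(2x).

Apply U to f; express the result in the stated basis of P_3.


exp(τθ) x^k = e^(kτ) x^k; with e^τ = 2 this sends x^k to 2^k x^k
x ↦ 2 x
x^2 ↦ 4 x^2
x^3 ↦ 8 x^3
applying this coordinatewise to f: exp(τθ) f = 8x^3 - 12x^2 - 3x + 1/2

the image equals g(x) = 8x^3 - 12x^2 - 3x + 1/2


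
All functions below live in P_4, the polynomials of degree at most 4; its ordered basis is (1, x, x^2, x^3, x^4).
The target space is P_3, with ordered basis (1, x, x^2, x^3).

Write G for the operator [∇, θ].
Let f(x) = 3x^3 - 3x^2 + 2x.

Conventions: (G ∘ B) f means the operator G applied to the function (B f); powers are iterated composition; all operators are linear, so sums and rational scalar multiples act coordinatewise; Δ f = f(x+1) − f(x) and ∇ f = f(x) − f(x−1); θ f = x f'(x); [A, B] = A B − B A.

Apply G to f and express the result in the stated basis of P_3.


the image equals g(x) = 9x^2 - 24x + 17

θ f = 9x^3 - 6x^2 + 2x
∇ θ f = 27x^2 - 39x + 17
∇ f = 9x^2 - 15x + 8
θ ∇ f = 18x^2 - 15x
[∇, θ] f = 9x^2 - 24x + 17


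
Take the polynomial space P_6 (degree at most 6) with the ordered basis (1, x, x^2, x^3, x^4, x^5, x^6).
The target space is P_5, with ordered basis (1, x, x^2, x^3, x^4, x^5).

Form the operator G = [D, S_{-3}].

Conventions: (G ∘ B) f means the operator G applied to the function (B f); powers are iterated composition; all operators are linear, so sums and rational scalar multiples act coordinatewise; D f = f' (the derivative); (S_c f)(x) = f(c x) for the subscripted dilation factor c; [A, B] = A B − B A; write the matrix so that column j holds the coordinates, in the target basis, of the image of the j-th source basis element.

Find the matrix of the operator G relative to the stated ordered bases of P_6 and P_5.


the matrix is [[0, -4, 0, 0, 0, 0, 0]; [0, 0, 24, 0, 0, 0, 0]; [0, 0, 0, -108, 0, 0, 0]; [0, 0, 0, 0, 432, 0, 0]; [0, 0, 0, 0, 0, -1620, 0]; [0, 0, 0, 0, 0, 0, 5832]] (rows listed top to bottom)

image of 1: 0
image of x: -4
image of x^2: 24x
image of x^3: -108x^2
image of x^4: 432x^3
image of x^5: -1620x^4
image of x^6: 5832x^5
each image's coordinates form column j of the matrix


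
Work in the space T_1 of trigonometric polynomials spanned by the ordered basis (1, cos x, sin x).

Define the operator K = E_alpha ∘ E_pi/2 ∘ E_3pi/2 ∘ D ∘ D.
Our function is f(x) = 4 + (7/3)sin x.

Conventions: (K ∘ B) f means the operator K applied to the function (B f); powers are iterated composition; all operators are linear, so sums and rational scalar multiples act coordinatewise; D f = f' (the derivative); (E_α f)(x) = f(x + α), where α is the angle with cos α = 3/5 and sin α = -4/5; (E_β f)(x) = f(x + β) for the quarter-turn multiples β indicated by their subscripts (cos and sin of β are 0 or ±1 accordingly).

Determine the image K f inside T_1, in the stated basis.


D f = (7/3)cos x
D D f = -(7/3)sin x
E_3pi/2 (D ∘ D) f = (7/3)cos x
E_pi/2 (E_3pi/2 ∘ D ∘ D) f = -(7/3)sin x
E_alpha E_pi/2 (E_3pi/2 ∘ D ∘ D) f = (28/15)cos x - (7/5)sin x

the image equals g(x) = (28/15)cos x - (7/5)sin x


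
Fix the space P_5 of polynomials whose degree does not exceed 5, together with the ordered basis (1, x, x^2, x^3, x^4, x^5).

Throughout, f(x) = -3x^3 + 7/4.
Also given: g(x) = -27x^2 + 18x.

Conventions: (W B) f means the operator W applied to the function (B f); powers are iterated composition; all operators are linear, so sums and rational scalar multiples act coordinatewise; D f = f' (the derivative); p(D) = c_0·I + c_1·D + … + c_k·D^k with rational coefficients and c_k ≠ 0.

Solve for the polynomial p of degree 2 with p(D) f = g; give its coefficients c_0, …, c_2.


D^0 f = -3x^3 + 7/4
D^1 f = -9x^2
D^2 f = -18x
matching coefficients of g against c_0 f + c_1 Df + … from the top degree down determines the c_i
solution: c_0 = 0, c_1 = 3, c_2 = -1

c_0 = 0, c_1 = 3, c_2 = -1


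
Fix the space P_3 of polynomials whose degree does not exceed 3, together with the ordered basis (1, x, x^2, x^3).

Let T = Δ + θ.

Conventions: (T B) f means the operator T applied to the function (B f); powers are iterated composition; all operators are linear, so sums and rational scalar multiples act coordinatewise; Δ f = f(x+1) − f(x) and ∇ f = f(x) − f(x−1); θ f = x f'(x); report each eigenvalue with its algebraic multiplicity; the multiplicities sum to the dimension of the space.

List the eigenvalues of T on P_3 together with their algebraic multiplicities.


image of 1: 0
image of x: x + 1
image of x^2: 2x^2 + 2x + 1
image of x^3: 3x^3 + 3x^2 + 3x + 1
the matrix is upper triangular; its diagonal is (0, 1, 2, 3)
for a triangular matrix the eigenvalues are the diagonal entries, with algebraic multiplicity their repetition count

λ = 0 (multiplicity 1), λ = 1 (multiplicity 1), λ = 2 (multiplicity 1), λ = 3 (multiplicity 1)


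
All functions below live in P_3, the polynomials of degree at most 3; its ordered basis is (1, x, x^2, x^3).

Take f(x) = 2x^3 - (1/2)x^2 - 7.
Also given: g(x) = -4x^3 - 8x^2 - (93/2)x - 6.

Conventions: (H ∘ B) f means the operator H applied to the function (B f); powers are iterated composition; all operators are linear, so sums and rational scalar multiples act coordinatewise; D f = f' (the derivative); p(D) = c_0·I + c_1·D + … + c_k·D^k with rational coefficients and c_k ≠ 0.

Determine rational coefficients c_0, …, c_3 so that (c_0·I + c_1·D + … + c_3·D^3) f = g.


c_0 = -2, c_1 = -3/2, c_2 = -4, c_3 = -2

D^0 f = 2x^3 - (1/2)x^2 - 7
D^1 f = 6x^2 - x
D^2 f = 12x - 1
D^3 f = 12
matching coefficients of g against c_0 f + c_1 Df + … from the top degree down determines the c_i
solution: c_0 = -2, c_1 = -3/2, c_2 = -4, c_3 = -2


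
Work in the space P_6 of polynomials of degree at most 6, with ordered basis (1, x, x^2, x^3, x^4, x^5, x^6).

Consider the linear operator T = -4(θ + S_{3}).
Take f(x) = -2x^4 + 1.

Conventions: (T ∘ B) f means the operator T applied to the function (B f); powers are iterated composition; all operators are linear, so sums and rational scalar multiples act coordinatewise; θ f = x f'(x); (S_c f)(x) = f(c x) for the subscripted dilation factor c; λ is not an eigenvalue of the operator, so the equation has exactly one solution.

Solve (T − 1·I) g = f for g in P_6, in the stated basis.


g(x) = (2/341)x^4 - 1/5

write g with unknown coordinates in the stated basis and equate coefficients in (T − 1·I) g = f
solving from the highest basis element down gives g = (2/341)x^4 - 1/5
check: T g = -(680/341)x^4 + 4/5
so T g − 1·g = -2x^4 + 1 = f ✓


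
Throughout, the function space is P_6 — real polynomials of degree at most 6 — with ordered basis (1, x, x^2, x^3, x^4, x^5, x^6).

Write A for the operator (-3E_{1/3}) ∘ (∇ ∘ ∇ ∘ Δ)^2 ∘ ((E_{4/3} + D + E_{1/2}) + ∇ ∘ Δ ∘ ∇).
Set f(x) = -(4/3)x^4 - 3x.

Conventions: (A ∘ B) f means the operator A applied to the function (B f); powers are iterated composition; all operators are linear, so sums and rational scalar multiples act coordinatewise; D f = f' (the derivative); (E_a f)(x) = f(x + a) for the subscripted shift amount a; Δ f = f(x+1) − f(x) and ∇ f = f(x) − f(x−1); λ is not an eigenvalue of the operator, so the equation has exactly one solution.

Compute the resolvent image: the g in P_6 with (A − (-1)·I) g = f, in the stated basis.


the image equals g(x) = -(4/3)x^4 - 3x

write g with unknown coordinates in the stated basis and equate coefficients in (A − (-1)·I) g = f
solving from the highest basis element down gives g = -(4/3)x^4 - 3x
check: A g = 0
so A g − (-1)·g = -(4/3)x^4 - 3x = f ✓


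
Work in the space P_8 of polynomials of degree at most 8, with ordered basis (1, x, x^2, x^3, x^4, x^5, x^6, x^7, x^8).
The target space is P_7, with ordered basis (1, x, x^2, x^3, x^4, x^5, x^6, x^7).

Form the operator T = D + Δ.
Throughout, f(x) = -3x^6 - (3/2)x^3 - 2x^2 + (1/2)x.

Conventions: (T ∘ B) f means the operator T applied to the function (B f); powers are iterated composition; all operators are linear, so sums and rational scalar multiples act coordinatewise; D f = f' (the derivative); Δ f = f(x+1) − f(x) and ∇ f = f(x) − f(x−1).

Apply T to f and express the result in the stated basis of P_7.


the image equals g(x) = -36x^5 - 45x^4 - 60x^3 - 54x^2 - (61/2)x - 11/2

D f = -18x^5 - (9/2)x^2 - 4x + 1/2
Δ f = -18x^5 - 45x^4 - 60x^3 - (99/2)x^2 - (53/2)x - 6
(D + Δ) f = -36x^5 - 45x^4 - 60x^3 - 54x^2 - (61/2)x - 11/2


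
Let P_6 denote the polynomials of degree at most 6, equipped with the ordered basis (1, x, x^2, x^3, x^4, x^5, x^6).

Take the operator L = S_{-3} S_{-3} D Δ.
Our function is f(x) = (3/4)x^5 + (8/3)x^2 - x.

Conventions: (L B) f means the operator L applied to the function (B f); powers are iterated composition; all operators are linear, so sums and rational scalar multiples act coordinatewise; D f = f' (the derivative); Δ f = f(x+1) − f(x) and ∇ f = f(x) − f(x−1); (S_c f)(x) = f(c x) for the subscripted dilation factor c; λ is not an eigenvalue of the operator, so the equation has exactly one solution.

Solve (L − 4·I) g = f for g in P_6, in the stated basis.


the result is g(x) = -(3/16)x^5 - (10935/16)x^3 - (10999/96)x^2 - (295507/32)x - 109459/192

write g with unknown coordinates in the stated basis and equate coefficients in (L − 4·I) g = f
solving from the highest basis element down gives g = -(3/16)x^5 - (10935/16)x^3 - (10999/96)x^2 - (295507/32)x - 109459/192
check: L g = -(10935/4)x^3 - (3645/8)x^2 - (295515/8)x - 109459/48
so L g − 4·g = (3/4)x^5 + (8/3)x^2 - x = f ✓


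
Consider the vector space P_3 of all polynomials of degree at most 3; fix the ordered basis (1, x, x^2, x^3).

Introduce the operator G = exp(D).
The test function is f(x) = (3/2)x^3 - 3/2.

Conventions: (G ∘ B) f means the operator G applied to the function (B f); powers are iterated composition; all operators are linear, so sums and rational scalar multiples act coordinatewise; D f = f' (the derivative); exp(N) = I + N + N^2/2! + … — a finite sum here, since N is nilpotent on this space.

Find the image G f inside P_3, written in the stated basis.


order-1 term: (9/2)x^2
order-2 term: (9/2)x
order-3 term: 3/2
the series for exp(D) f terminates at order 3
exp(D) f = (3/2)x^3 + (9/2)x^2 + (9/2)x

g(x) = (3/2)x^3 + (9/2)x^2 + (9/2)x


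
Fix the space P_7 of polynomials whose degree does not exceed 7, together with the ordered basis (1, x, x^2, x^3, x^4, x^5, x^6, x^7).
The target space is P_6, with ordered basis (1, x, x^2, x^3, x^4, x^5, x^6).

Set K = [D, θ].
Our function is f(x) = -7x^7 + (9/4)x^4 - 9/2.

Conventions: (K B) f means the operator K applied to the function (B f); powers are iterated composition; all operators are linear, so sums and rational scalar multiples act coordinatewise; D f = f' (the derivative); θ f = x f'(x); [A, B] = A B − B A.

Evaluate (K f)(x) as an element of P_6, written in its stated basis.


θ f = -49x^7 + 9x^4
D θ f = -343x^6 + 36x^3
D f = -49x^6 + 9x^3
θ D f = -294x^6 + 27x^3
[D, θ] f = -49x^6 + 9x^3

the image equals g(x) = -49x^6 + 9x^3


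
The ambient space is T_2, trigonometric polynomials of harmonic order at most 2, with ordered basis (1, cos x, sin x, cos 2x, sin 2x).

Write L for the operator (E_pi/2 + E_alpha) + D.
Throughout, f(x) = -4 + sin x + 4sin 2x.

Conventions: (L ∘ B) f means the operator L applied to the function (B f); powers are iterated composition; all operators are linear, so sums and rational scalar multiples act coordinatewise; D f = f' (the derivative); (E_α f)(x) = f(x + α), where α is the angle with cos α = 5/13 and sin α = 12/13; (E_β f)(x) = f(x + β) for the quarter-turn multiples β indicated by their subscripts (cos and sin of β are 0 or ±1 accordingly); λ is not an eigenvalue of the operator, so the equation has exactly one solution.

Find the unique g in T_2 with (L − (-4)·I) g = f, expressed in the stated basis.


write g with unknown coordinates in the stated basis and equate coefficients in (L − (-4)·I) g = f
solving from the highest basis element down gives g = -2/3 - (2/19)cos x + (3/19)sin x - (458/533)cos 2x + (388/533)sin 2x
check: L g = -4/3 + (8/19)cos x + (7/19)sin x + (1832/533)cos 2x + (580/533)sin 2x
so L g − (-4)·g = -4 + sin x + 4sin 2x = f ✓

the result is g(x) = -2/3 - (2/19)cos x + (3/19)sin x - (458/533)cos 2x + (388/533)sin 2x


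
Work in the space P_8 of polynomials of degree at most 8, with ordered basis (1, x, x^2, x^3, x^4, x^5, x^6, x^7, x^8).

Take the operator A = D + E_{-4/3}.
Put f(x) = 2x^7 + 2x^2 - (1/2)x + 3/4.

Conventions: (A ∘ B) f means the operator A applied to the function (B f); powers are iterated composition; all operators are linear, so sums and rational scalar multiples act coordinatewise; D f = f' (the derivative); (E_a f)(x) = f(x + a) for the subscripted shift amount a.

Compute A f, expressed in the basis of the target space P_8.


the image equals g(x) = 2x^7 - (14/3)x^6 + (224/3)x^5 - (4480/27)x^4 + (17920/81)x^3 - (14174/81)x^2 + (112015/1458)x - 91949/8748

D f = 14x^6 + 4x - 1/2
E_{-4/3} f = 2x^7 - (56/3)x^6 + (224/3)x^5 - (4480/27)x^4 + (17920/81)x^3 - (14174/81)x^2 + (106183/1458)x - 87575/8748
(D + E_{-4/3}) f = 2x^7 - (14/3)x^6 + (224/3)x^5 - (4480/27)x^4 + (17920/81)x^3 - (14174/81)x^2 + (112015/1458)x - 91949/8748


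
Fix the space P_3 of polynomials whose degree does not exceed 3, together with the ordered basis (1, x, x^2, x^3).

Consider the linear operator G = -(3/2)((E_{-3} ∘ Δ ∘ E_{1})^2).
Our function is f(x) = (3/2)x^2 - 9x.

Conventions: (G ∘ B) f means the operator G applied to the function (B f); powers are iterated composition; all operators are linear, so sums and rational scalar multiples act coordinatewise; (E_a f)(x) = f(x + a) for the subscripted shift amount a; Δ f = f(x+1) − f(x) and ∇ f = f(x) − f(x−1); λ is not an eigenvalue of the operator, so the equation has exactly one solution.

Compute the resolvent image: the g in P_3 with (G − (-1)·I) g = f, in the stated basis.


the result is g(x) = (3/2)x^2 - 9x + 9/2

write g with unknown coordinates in the stated basis and equate coefficients in (G − (-1)·I) g = f
solving from the highest basis element down gives g = (3/2)x^2 - 9x + 9/2
check: G g = -9/2
so G g − (-1)·g = (3/2)x^2 - 9x = f ✓


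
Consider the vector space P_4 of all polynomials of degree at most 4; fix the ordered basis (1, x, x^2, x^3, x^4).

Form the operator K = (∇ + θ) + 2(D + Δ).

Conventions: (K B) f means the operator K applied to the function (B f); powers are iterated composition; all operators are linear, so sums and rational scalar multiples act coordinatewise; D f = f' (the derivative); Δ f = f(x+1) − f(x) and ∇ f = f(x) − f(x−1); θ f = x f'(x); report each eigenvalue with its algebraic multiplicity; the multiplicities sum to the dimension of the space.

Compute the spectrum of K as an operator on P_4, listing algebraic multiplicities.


image of 1: 0
image of x: x + 5
image of x^2: 2x^2 + 10x + 1
image of x^3: 3x^3 + 15x^2 + 3x + 3
image of x^4: 4x^4 + 20x^3 + 6x^2 + 12x + 1
the matrix is upper triangular; its diagonal is (0, 1, 2, 3, 4)
for a triangular matrix the eigenvalues are the diagonal entries, with algebraic multiplicity their repetition count

λ = 0 (multiplicity 1), λ = 1 (multiplicity 1), λ = 2 (multiplicity 1), λ = 3 (multiplicity 1), λ = 4 (multiplicity 1)


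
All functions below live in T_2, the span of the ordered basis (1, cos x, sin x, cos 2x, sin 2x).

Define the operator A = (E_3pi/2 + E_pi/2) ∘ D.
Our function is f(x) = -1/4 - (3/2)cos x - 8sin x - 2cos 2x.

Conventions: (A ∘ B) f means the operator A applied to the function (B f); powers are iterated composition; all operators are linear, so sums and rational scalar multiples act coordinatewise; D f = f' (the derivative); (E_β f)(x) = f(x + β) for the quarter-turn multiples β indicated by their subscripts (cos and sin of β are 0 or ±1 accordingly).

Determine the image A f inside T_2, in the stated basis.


D f = -8cos x + (3/2)sin x + 4sin 2x
E_3pi/2 D f = -(3/2)cos x - 8sin x - 4sin 2x
E_pi/2 D f = (3/2)cos x + 8sin x - 4sin 2x
(E_3pi/2 + E_pi/2) D f = -8sin 2x

the result is g(x) = -8sin 2x


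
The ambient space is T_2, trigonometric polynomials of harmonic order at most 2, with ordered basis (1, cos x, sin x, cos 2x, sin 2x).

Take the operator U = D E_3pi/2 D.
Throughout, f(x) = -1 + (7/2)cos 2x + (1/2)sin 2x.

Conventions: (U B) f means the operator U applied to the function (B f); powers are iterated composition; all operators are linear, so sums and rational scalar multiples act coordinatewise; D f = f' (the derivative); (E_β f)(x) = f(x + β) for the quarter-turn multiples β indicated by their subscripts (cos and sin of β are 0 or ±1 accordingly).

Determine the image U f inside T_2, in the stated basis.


g(x) = 14cos 2x + 2sin 2x

D f = cos 2x - 7sin 2x
E_3pi/2 D f = -cos 2x + 7sin 2x
D E_3pi/2 D f = 14cos 2x + 2sin 2x


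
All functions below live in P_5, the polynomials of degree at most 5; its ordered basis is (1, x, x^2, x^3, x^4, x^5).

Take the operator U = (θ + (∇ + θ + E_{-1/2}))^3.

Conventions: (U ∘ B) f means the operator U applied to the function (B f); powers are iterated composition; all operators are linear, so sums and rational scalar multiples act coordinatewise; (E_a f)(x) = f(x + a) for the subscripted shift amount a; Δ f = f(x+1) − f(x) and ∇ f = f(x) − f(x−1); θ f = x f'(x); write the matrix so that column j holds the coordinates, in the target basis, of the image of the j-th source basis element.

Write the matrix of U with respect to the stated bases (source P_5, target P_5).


image of 1: 1
image of x: 27x + 13/2
image of x^2: 125x^2 + 49x - 75/4
image of x^3: 343x^3 + (327/2)x^2 - (621/4)x + 189/8
image of x^4: 729x^4 + 386x^3 - (1233/2)x^2 + (501/2)x + 177/16
image of x^5: 1331x^5 + (1505/2)x^4 - (3435/2)x^3 + (4905/4)x^2 - (1215/16)x - 4907/32
each image's coordinates form column j of the matrix

the matrix is [[1, 13/2, -75/4, 189/8, 177/16, -4907/32]; [0, 27, 49, -621/4, 501/2, -1215/16]; [0, 0, 125, 327/2, -1233/2, 4905/4]; [0, 0, 0, 343, 386, -3435/2]; [0, 0, 0, 0, 729, 1505/2]; [0, 0, 0, 0, 0, 1331]] (rows listed top to bottom)


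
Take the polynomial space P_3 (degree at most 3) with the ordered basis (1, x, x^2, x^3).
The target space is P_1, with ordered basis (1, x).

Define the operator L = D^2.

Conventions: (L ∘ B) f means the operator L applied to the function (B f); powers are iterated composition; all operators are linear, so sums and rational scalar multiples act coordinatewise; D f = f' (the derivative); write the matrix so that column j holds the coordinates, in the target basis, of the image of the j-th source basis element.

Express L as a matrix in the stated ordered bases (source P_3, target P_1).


the matrix is [[0, 0, 2, 0]; [0, 0, 0, 6]] (rows listed top to bottom)

image of 1: 0
image of x: 0
image of x^2: 2
image of x^3: 6x
each image's coordinates form column j of the matrix


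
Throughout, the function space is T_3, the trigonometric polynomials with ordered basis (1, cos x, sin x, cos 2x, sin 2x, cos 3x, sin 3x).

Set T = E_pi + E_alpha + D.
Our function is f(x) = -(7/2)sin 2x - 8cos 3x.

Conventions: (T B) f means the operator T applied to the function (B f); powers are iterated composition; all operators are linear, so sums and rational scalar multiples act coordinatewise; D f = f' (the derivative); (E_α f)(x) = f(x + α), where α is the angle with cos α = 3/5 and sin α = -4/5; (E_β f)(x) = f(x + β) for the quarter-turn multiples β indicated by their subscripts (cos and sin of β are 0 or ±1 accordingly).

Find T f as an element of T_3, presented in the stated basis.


g(x) = -(91/25)cos 2x - (63/25)sin 2x + (1936/125)cos 3x + (2648/125)sin 3x

E_pi f = -(7/2)sin 2x + 8cos 3x
E_alpha f = (84/25)cos 2x + (49/50)sin 2x + (936/125)cos 3x - (352/125)sin 3x
D f = -7cos 2x + 24sin 3x
(E_pi + E_alpha + D) f = -(91/25)cos 2x - (63/25)sin 2x + (1936/125)cos 3x + (2648/125)sin 3x
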